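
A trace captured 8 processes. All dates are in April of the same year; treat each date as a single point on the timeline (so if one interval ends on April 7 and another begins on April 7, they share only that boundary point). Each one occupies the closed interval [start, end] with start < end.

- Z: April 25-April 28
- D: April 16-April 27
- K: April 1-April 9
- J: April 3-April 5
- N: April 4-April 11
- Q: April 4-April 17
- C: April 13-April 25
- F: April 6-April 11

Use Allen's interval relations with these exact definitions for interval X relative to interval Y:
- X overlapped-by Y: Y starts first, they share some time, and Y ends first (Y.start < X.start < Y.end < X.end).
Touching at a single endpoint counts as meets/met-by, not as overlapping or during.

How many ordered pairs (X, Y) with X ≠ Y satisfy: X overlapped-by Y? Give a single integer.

Checking all 56 ordered pairs for relation 'overlapped-by'; matching pairs in alphabetical order:
(C, Q): C overlapped-by Q ✓
(D, C): D overlapped-by C ✓
(D, Q): D overlapped-by Q ✓
(F, K): F overlapped-by K ✓
(N, J): N overlapped-by J ✓
(N, K): N overlapped-by K ✓
(Q, J): Q overlapped-by J ✓
(Q, K): Q overlapped-by K ✓
(Z, D): Z overlapped-by D ✓
Count: 9.

9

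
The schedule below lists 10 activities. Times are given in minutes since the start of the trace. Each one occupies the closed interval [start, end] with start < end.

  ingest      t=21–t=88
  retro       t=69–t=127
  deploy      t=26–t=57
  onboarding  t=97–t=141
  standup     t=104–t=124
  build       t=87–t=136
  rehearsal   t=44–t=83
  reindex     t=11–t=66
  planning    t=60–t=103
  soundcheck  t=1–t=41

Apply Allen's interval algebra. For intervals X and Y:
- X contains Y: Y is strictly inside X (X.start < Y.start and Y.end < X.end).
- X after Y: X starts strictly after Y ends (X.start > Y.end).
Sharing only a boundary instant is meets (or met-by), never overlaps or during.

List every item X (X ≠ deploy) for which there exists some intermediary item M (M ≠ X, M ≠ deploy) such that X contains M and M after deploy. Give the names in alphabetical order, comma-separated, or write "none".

Target deploy = [t=26, t=57].
Intermediaries M with M after deploy: build, onboarding, planning, retro, standup.
Via build — items with X contains build: none.
Via onboarding — items with X contains onboarding: none.
Via planning — items with X contains planning: none.
Via retro — items with X contains retro: none.
Via standup — items with X contains standup: build, onboarding, retro.
Union: build, onboarding, retro.

build, onboarding, retro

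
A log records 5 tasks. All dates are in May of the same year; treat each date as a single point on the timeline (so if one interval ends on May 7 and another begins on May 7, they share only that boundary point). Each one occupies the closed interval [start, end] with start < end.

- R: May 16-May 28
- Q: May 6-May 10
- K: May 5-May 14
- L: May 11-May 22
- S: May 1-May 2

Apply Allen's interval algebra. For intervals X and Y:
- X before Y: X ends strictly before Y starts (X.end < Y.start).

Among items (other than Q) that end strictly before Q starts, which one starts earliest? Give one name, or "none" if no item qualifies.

S

Target Q = [May 6, May 10].
K [May 5, May 14] → contains → excluded.
L [May 11, May 22] → after → excluded.
R [May 16, May 28] → after → excluded.
S [May 1, May 2] → before → candidate.
Among candidates, earliest start is May 1 → S.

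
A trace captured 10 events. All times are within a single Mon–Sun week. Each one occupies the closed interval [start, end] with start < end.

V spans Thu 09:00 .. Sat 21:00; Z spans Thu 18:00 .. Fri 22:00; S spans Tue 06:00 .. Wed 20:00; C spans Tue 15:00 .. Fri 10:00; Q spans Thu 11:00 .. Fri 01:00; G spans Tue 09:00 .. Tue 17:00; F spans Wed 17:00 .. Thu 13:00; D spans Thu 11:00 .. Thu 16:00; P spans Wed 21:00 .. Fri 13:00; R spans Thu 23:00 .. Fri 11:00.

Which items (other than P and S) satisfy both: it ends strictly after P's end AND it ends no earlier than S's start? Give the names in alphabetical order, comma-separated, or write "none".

V, Z

Conditions: its end is strictly after P's end (X.end > Fri 13:00) AND its end is no earlier than S's start (X.end >= Tue 06:00).
C: end Fri 10:00 > Fri 13:00? ✗; end Fri 10:00 >= Tue 06:00? ✓ → no.
D: end Thu 16:00 > Fri 13:00? ✗; end Thu 16:00 >= Tue 06:00? ✓ → no.
F: end Thu 13:00 > Fri 13:00? ✗; end Thu 13:00 >= Tue 06:00? ✓ → no.
G: end Tue 17:00 > Fri 13:00? ✗; end Tue 17:00 >= Tue 06:00? ✓ → no.
Q: end Fri 01:00 > Fri 13:00? ✗; end Fri 01:00 >= Tue 06:00? ✓ → no.
R: end Fri 11:00 > Fri 13:00? ✗; end Fri 11:00 >= Tue 06:00? ✓ → no.
V: end Sat 21:00 > Fri 13:00? ✓; end Sat 21:00 >= Tue 06:00? ✓ → yes.
Z: end Fri 22:00 > Fri 13:00? ✓; end Fri 22:00 >= Tue 06:00? ✓ → yes.
Result: V, Z.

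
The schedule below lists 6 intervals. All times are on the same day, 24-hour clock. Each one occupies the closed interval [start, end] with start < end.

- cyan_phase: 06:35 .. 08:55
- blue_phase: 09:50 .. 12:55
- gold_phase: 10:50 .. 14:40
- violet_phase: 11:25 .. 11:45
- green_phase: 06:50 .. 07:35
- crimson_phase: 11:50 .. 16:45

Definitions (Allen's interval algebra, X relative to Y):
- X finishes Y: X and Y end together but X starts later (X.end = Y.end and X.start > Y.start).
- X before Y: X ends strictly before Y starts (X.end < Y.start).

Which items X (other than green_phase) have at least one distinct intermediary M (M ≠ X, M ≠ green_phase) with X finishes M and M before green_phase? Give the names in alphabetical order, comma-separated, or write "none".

none

Target green_phase = [06:50, 07:35].
Intermediaries M with M before green_phase: none.
Union: none.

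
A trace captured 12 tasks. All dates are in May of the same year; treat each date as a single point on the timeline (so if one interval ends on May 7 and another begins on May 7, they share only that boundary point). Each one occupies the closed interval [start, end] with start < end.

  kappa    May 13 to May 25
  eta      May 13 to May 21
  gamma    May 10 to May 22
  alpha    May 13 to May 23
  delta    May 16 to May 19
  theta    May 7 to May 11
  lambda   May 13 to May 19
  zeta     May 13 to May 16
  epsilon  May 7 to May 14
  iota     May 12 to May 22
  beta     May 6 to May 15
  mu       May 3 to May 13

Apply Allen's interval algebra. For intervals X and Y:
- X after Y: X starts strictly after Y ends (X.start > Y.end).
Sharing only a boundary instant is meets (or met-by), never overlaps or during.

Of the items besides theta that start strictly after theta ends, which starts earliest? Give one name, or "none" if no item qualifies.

iota

Target theta = [May 7, May 11].
alpha [May 13, May 23] → after → candidate.
beta [May 6, May 15] → contains → excluded.
delta [May 16, May 19] → after → candidate.
epsilon [May 7, May 14] → started-by → excluded.
eta [May 13, May 21] → after → candidate.
gamma [May 10, May 22] → overlapped-by → excluded.
iota [May 12, May 22] → after → candidate.
kappa [May 13, May 25] → after → candidate.
lambda [May 13, May 19] → after → candidate.
mu [May 3, May 13] → contains → excluded.
zeta [May 13, May 16] → after → candidate.
Among candidates, earliest start is May 12 → iota.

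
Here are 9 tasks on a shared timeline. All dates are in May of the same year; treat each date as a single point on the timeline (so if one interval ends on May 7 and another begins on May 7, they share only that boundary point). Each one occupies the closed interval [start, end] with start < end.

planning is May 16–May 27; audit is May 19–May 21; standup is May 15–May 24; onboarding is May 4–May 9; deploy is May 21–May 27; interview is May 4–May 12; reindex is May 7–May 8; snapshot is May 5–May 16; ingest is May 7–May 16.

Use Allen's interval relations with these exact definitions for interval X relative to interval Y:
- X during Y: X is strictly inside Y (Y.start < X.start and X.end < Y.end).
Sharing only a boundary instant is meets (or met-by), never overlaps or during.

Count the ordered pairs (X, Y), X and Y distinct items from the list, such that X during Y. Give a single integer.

5

Checking all 72 ordered pairs for relation 'during'; matching pairs in alphabetical order:
(audit, planning): audit during planning ✓
(audit, standup): audit during standup ✓
(reindex, interview): reindex during interview ✓
(reindex, onboarding): reindex during onboarding ✓
(reindex, snapshot): reindex during snapshot ✓
Count: 5.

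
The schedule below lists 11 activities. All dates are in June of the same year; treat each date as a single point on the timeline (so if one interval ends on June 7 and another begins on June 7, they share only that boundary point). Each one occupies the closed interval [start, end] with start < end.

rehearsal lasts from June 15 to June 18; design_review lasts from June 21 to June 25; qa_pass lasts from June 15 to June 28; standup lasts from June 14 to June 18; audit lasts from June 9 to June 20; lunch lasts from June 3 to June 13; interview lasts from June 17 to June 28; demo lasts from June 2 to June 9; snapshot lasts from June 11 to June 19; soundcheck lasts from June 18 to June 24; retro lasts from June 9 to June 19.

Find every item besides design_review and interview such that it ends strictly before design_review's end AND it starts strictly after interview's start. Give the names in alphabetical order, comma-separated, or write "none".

soundcheck

Conditions: its end is strictly before design_review's end (X.end < June 25) AND its start is strictly after interview's start (X.start > June 17).
audit: end June 20 < June 25? ✓; start June 9 > June 17? ✗ → no.
demo: end June 9 < June 25? ✓; start June 2 > June 17? ✗ → no.
lunch: end June 13 < June 25? ✓; start June 3 > June 17? ✗ → no.
qa_pass: end June 28 < June 25? ✗; start June 15 > June 17? ✗ → no.
rehearsal: end June 18 < June 25? ✓; start June 15 > June 17? ✗ → no.
retro: end June 19 < June 25? ✓; start June 9 > June 17? ✗ → no.
snapshot: end June 19 < June 25? ✓; start June 11 > June 17? ✗ → no.
soundcheck: end June 24 < June 25? ✓; start June 18 > June 17? ✓ → yes.
standup: end June 18 < June 25? ✓; start June 14 > June 17? ✗ → no.
Result: soundcheck.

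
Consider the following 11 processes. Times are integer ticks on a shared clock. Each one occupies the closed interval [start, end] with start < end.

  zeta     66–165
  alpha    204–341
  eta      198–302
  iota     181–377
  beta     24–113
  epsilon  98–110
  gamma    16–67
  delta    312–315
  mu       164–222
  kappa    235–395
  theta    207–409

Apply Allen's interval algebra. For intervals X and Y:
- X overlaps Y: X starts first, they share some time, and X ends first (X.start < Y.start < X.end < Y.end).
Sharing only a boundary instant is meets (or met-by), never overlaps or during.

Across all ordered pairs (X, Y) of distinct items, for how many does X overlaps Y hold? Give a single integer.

15

Checking all 110 ordered pairs for relation 'overlaps'; matching pairs in alphabetical order:
(alpha, kappa): alpha overlaps kappa ✓
(alpha, theta): alpha overlaps theta ✓
(beta, zeta): beta overlaps zeta ✓
(eta, alpha): eta overlaps alpha ✓
(eta, kappa): eta overlaps kappa ✓
(eta, theta): eta overlaps theta ✓
(gamma, beta): gamma overlaps beta ✓
(gamma, zeta): gamma overlaps zeta ✓
(iota, kappa): iota overlaps kappa ✓
(iota, theta): iota overlaps theta ✓
(mu, alpha): mu overlaps alpha ✓
(mu, eta): mu overlaps eta ✓
(mu, iota): mu overlaps iota ✓
(mu, theta): mu overlaps theta ✓
(zeta, mu): zeta overlaps mu ✓
Count: 15.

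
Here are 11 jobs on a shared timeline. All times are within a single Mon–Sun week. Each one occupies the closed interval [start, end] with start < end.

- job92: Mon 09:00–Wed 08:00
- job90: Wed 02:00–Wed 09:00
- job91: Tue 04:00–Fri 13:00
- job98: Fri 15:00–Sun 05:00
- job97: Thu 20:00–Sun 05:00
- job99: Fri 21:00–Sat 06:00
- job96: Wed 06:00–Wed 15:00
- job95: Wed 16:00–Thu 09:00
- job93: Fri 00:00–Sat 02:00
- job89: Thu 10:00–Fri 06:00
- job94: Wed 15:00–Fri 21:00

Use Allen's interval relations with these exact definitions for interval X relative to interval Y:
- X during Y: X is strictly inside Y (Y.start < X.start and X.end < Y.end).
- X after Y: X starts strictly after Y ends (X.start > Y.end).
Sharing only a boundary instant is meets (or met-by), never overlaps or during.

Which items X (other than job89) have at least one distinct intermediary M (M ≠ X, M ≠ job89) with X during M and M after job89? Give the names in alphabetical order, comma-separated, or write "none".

Target job89 = [Thu 10:00, Fri 06:00].
Intermediaries M with M after job89: job98, job99.
Via job98 — items with X during job98: job99.
Via job99 — items with X during job99: none.
Union: job99.

job99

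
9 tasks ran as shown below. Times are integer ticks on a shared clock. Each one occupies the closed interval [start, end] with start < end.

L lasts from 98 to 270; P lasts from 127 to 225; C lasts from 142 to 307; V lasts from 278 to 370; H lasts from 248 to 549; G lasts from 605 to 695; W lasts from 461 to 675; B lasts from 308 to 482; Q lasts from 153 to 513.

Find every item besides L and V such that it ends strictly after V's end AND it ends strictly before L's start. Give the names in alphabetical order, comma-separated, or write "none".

none

Conditions: its end is strictly after V's end (X.end > 370) AND its end is strictly before L's start (X.end < 98).
B: end 482 > 370? ✓; end 482 < 98? ✗ → no.
C: end 307 > 370? ✗; end 307 < 98? ✗ → no.
G: end 695 > 370? ✓; end 695 < 98? ✗ → no.
H: end 549 > 370? ✓; end 549 < 98? ✗ → no.
P: end 225 > 370? ✗; end 225 < 98? ✗ → no.
Q: end 513 > 370? ✓; end 513 < 98? ✗ → no.
W: end 675 > 370? ✓; end 675 < 98? ✗ → no.
Result: none.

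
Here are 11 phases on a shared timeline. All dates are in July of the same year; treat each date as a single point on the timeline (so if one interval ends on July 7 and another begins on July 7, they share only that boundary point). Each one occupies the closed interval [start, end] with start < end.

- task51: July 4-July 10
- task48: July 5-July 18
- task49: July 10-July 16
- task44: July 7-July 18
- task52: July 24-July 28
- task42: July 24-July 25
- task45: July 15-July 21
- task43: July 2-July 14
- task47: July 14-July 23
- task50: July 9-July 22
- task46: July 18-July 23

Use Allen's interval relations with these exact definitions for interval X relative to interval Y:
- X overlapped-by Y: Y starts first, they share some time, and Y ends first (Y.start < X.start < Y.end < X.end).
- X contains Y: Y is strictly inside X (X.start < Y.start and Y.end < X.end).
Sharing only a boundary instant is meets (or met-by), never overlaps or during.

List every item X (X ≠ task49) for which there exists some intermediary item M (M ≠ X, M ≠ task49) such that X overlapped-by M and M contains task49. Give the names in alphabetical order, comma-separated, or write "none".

Target task49 = [July 10, July 16].
Intermediaries M with M contains task49: task44, task48, task50.
Via task44 — items with X overlapped-by task44: task45, task47, task50.
Via task48 — items with X overlapped-by task48: task45, task47, task50.
Via task50 — items with X overlapped-by task50: task46, task47.
Union: task45, task46, task47, task50.

task45, task46, task47, task50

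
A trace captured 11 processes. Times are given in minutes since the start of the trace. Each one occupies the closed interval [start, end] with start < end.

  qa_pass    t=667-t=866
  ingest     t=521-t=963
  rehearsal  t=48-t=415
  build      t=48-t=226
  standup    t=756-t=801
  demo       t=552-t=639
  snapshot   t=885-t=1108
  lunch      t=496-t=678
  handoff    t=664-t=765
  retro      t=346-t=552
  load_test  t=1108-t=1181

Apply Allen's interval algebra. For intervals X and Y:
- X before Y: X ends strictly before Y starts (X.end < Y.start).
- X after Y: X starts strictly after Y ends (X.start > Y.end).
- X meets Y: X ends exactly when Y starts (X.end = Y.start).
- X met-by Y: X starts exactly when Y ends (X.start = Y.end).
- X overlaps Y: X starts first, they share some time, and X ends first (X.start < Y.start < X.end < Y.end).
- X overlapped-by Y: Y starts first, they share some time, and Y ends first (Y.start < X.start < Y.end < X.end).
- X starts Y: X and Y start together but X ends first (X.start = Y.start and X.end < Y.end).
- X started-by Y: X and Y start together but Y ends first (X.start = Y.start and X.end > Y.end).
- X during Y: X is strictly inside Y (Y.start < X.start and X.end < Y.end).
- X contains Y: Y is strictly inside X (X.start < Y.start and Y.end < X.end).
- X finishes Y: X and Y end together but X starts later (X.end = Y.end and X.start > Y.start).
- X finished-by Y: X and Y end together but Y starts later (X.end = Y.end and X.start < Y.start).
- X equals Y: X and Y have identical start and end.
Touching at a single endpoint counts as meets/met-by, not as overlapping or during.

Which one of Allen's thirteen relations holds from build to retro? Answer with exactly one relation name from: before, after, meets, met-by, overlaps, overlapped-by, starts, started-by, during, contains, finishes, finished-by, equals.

before

build = [t=48, t=226]; retro = [t=346, t=552].
Compare endpoints: build.start < retro.start, build.start < retro.end, build.end < retro.start, build.end < retro.end.
That pattern is 'before'.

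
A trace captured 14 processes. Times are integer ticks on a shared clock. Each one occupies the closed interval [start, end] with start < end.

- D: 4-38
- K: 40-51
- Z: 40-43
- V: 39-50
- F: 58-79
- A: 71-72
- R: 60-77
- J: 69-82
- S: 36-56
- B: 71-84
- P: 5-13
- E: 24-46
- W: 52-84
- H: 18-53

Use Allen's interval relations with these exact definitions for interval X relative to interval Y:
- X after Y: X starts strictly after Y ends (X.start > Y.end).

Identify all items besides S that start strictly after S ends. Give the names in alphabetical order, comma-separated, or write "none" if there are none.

Target S = [36, 56].
A [71, 72] → after → yes.
B [71, 84] → after → yes.
D [4, 38] → overlaps → no.
E [24, 46] → overlaps → no.
F [58, 79] → after → yes.
H [18, 53] → overlaps → no.
J [69, 82] → after → yes.
K [40, 51] → during → no.
P [5, 13] → before → no.
R [60, 77] → after → yes.
V [39, 50] → during → no.
W [52, 84] → overlapped-by → no.
Z [40, 43] → during → no.
Result: A, B, F, J, R.

A, B, F, J, R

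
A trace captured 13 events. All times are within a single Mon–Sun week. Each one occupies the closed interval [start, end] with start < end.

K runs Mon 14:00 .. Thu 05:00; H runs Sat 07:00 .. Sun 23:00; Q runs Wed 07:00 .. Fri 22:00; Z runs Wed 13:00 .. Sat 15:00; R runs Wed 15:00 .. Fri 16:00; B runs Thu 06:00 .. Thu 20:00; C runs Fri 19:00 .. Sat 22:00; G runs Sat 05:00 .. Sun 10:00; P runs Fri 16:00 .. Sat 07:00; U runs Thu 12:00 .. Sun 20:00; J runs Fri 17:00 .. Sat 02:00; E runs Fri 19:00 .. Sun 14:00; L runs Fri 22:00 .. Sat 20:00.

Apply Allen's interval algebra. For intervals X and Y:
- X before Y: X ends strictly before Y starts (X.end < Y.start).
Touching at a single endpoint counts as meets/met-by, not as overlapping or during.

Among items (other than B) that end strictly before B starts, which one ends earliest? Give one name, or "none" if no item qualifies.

Target B = [Thu 06:00, Thu 20:00].
C [Fri 19:00, Sat 22:00] → after → excluded.
E [Fri 19:00, Sun 14:00] → after → excluded.
G [Sat 05:00, Sun 10:00] → after → excluded.
H [Sat 07:00, Sun 23:00] → after → excluded.
J [Fri 17:00, Sat 02:00] → after → excluded.
K [Mon 14:00, Thu 05:00] → before → candidate.
L [Fri 22:00, Sat 20:00] → after → excluded.
P [Fri 16:00, Sat 07:00] → after → excluded.
Q [Wed 07:00, Fri 22:00] → contains → excluded.
R [Wed 15:00, Fri 16:00] → contains → excluded.
U [Thu 12:00, Sun 20:00] → overlapped-by → excluded.
Z [Wed 13:00, Sat 15:00] → contains → excluded.
Among candidates, earliest end is Thu 05:00 → K.

K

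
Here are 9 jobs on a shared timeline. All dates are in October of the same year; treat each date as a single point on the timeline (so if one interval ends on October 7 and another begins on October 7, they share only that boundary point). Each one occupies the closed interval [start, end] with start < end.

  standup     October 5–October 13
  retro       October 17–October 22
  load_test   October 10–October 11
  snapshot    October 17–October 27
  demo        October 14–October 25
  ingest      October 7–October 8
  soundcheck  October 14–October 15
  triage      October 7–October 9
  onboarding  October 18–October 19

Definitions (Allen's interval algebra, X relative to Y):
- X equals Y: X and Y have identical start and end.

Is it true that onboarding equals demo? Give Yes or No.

No

onboarding = [October 18, October 19], demo = [October 14, October 25].
Actual relation of onboarding to demo: during.
Asked whether 'equals' holds → No.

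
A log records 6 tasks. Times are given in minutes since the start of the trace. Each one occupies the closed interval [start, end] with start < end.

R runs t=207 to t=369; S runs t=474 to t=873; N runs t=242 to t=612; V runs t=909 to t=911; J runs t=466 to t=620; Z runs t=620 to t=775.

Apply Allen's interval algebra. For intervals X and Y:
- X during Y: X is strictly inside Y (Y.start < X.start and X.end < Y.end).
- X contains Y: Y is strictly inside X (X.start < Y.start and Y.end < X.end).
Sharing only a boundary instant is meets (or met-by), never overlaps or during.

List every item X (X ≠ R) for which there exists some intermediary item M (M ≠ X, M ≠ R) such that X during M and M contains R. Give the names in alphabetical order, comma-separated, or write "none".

none

Target R = [t=207, t=369].
Intermediaries M with M contains R: none.
Union: none.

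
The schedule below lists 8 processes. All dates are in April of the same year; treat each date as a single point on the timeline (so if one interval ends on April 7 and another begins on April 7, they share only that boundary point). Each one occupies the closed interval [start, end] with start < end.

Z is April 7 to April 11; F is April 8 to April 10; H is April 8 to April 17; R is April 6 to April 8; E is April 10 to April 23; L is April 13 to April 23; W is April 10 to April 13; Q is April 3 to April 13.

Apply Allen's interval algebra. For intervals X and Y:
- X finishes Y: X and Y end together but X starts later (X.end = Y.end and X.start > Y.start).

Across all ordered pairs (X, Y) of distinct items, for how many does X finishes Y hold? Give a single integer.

Checking all 56 ordered pairs for relation 'finishes'; matching pairs in alphabetical order:
(L, E): L finishes E ✓
(W, Q): W finishes Q ✓
Count: 2.

2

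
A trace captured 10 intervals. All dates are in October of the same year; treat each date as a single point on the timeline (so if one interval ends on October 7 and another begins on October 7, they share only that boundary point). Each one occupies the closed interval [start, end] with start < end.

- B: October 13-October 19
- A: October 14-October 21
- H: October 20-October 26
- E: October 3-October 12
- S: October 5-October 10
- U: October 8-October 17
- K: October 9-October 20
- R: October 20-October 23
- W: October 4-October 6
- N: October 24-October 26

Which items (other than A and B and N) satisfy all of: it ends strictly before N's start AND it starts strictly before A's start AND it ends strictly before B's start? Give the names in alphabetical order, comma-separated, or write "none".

Conditions: its end is strictly before N's start (X.end < October 24) AND its start is strictly before A's start (X.start < October 14) AND its end is strictly before B's start (X.end < October 13).
E: end October 12 < October 24? ✓; start October 3 < October 14? ✓; end October 12 < October 13? ✓ → yes.
H: end October 26 < October 24? ✗; start October 20 < October 14? ✗; end October 26 < October 13? ✗ → no.
K: end October 20 < October 24? ✓; start October 9 < October 14? ✓; end October 20 < October 13? ✗ → no.
R: end October 23 < October 24? ✓; start October 20 < October 14? ✗; end October 23 < October 13? ✗ → no.
S: end October 10 < October 24? ✓; start October 5 < October 14? ✓; end October 10 < October 13? ✓ → yes.
U: end October 17 < October 24? ✓; start October 8 < October 14? ✓; end October 17 < October 13? ✗ → no.
W: end October 6 < October 24? ✓; start October 4 < October 14? ✓; end October 6 < October 13? ✓ → yes.
Result: E, S, W.

E, S, W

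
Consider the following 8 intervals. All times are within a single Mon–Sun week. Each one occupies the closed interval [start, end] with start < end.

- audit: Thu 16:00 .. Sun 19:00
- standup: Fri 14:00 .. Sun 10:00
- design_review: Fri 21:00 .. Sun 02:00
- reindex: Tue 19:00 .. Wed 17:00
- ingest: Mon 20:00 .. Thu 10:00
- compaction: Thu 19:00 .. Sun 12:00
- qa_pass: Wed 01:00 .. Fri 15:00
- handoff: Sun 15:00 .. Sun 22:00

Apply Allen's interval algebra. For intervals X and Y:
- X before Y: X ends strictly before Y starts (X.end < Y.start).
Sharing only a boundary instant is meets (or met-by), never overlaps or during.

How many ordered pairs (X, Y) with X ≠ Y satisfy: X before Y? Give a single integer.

15

Checking all 56 ordered pairs for relation 'before'; matching pairs in alphabetical order:
(compaction, handoff): compaction before handoff ✓
(design_review, handoff): design_review before handoff ✓
(ingest, audit): ingest before audit ✓
(ingest, compaction): ingest before compaction ✓
(ingest, design_review): ingest before design_review ✓
(ingest, handoff): ingest before handoff ✓
(ingest, standup): ingest before standup ✓
(qa_pass, design_review): qa_pass before design_review ✓
(qa_pass, handoff): qa_pass before handoff ✓
(reindex, audit): reindex before audit ✓
(reindex, compaction): reindex before compaction ✓
(reindex, design_review): reindex before design_review ✓
(reindex, handoff): reindex before handoff ✓
(reindex, standup): reindex before standup ✓
(standup, handoff): standup before handoff ✓
Count: 15.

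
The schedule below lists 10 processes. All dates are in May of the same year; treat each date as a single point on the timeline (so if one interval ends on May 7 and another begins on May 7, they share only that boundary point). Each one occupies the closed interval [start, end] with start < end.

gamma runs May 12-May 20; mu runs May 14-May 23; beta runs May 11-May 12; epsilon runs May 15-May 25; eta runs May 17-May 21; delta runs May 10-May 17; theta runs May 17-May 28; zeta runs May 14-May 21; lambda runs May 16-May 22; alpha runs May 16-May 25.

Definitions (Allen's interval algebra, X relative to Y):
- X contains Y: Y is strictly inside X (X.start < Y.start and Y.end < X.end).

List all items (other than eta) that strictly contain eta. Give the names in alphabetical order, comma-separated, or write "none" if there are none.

alpha, epsilon, lambda, mu

Target eta = [May 17, May 21].
alpha [May 16, May 25] → contains → yes.
beta [May 11, May 12] → before → no.
delta [May 10, May 17] → meets → no.
epsilon [May 15, May 25] → contains → yes.
gamma [May 12, May 20] → overlaps → no.
lambda [May 16, May 22] → contains → yes.
mu [May 14, May 23] → contains → yes.
theta [May 17, May 28] → started-by → no.
zeta [May 14, May 21] → finished-by → no.
Result: alpha, epsilon, lambda, mu.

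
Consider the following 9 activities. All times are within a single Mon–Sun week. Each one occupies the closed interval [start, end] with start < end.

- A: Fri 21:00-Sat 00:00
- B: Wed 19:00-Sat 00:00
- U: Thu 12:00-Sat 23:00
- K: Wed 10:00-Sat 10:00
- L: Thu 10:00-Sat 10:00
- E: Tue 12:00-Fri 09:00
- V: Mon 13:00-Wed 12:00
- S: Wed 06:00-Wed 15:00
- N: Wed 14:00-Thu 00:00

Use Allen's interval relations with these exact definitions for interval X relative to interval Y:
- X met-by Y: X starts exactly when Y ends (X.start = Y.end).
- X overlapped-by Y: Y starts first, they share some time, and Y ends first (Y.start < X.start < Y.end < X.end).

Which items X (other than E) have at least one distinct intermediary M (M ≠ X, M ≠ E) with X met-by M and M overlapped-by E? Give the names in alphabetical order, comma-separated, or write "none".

Target E = [Tue 12:00, Fri 09:00].
Intermediaries M with M overlapped-by E: B, K, L, U.
Via B — items with X met-by B: none.
Via K — items with X met-by K: none.
Via L — items with X met-by L: none.
Via U — items with X met-by U: none.
Union: none.

none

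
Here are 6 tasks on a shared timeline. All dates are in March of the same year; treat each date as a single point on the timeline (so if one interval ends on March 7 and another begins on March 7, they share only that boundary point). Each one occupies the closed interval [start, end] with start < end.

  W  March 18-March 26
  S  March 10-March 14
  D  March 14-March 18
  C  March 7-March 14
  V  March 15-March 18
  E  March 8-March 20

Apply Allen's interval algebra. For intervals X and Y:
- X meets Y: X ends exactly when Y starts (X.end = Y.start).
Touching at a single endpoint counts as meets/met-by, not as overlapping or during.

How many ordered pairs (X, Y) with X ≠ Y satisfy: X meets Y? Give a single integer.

Checking all 30 ordered pairs for relation 'meets'; matching pairs in alphabetical order:
(C, D): C meets D ✓
(D, W): D meets W ✓
(S, D): S meets D ✓
(V, W): V meets W ✓
Count: 4.

4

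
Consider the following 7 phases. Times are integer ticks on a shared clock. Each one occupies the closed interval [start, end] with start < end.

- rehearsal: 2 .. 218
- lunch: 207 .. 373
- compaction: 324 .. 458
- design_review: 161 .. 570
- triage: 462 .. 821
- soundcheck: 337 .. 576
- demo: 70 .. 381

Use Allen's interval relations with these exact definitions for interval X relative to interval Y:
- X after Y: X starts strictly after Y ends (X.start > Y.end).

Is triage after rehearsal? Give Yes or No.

Yes

triage = [462, 821], rehearsal = [2, 218].
Actual relation of triage to rehearsal: after.
Asked whether 'after' holds → Yes.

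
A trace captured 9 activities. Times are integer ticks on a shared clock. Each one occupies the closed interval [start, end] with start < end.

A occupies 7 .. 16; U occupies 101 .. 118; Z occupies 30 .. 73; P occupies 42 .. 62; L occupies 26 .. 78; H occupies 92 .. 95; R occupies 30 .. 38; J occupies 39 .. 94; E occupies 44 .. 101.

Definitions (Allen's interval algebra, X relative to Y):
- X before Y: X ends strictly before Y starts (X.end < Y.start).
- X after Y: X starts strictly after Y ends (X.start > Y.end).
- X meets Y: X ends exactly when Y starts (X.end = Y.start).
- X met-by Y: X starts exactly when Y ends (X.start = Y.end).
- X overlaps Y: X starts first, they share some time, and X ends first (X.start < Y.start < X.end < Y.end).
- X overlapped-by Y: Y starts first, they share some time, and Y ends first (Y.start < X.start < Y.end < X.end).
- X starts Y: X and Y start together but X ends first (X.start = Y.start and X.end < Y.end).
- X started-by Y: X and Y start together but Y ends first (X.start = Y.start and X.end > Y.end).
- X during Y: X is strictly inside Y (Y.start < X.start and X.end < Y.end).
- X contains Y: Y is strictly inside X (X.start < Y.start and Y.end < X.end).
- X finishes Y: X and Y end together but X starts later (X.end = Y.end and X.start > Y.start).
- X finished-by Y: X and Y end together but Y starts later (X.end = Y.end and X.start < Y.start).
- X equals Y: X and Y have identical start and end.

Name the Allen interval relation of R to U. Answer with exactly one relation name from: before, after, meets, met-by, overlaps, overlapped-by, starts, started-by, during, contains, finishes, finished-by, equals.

before

R = [30, 38]; U = [101, 118].
Compare endpoints: R.start < U.start, R.start < U.end, R.end < U.start, R.end < U.end.
That pattern is 'before'.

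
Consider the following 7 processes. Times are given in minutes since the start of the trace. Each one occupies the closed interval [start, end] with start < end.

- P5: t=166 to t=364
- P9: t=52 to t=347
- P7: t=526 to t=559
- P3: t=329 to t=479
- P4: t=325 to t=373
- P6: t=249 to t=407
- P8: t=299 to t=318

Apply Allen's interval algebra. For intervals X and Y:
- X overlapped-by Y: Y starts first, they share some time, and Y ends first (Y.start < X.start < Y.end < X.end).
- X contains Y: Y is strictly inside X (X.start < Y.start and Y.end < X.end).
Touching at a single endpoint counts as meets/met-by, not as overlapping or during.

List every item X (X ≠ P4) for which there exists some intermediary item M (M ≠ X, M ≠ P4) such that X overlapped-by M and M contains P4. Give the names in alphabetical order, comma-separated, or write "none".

Target P4 = [t=325, t=373].
Intermediaries M with M contains P4: P6.
Via P6 — items with X overlapped-by P6: P3.
Union: P3.

P3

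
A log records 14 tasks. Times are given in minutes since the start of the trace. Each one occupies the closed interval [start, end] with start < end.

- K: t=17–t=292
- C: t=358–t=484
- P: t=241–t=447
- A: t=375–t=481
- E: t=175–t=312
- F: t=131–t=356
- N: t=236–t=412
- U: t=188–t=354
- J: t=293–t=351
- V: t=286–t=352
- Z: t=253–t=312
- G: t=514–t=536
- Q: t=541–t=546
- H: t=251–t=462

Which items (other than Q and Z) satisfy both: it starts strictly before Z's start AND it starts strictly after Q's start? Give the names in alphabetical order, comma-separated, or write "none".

none

Conditions: its start is strictly before Z's start (X.start < t=253) AND its start is strictly after Q's start (X.start > t=541).
A: start t=375 < t=253? ✗; start t=375 > t=541? ✗ → no.
C: start t=358 < t=253? ✗; start t=358 > t=541? ✗ → no.
E: start t=175 < t=253? ✓; start t=175 > t=541? ✗ → no.
F: start t=131 < t=253? ✓; start t=131 > t=541? ✗ → no.
G: start t=514 < t=253? ✗; start t=514 > t=541? ✗ → no.
H: start t=251 < t=253? ✓; start t=251 > t=541? ✗ → no.
J: start t=293 < t=253? ✗; start t=293 > t=541? ✗ → no.
K: start t=17 < t=253? ✓; start t=17 > t=541? ✗ → no.
N: start t=236 < t=253? ✓; start t=236 > t=541? ✗ → no.
P: start t=241 < t=253? ✓; start t=241 > t=541? ✗ → no.
U: start t=188 < t=253? ✓; start t=188 > t=541? ✗ → no.
V: start t=286 < t=253? ✗; start t=286 > t=541? ✗ → no.
Result: none.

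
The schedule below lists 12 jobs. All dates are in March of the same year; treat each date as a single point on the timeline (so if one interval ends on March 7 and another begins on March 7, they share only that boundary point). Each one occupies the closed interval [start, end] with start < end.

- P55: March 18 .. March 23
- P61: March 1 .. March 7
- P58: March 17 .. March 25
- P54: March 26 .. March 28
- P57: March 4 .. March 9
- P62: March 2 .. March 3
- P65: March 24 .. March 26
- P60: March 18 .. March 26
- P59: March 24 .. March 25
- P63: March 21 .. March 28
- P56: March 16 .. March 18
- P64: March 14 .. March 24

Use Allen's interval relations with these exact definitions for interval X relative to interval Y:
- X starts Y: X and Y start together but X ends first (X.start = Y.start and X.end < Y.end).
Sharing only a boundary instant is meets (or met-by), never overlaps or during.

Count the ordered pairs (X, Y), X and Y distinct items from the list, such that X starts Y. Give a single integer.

Checking all 132 ordered pairs for relation 'starts'; matching pairs in alphabetical order:
(P55, P60): P55 starts P60 ✓
(P59, P65): P59 starts P65 ✓
Count: 2.

2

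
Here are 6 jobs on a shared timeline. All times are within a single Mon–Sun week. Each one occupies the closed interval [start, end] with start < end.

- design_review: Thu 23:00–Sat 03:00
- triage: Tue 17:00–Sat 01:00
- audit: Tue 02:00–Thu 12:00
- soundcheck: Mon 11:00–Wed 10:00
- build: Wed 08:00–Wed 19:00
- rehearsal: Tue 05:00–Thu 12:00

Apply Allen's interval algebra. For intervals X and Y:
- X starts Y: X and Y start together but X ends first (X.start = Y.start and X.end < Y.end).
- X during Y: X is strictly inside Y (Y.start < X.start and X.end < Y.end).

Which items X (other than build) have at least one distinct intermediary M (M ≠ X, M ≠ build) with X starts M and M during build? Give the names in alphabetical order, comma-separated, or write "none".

Target build = [Wed 08:00, Wed 19:00].
Intermediaries M with M during build: none.
Union: none.

none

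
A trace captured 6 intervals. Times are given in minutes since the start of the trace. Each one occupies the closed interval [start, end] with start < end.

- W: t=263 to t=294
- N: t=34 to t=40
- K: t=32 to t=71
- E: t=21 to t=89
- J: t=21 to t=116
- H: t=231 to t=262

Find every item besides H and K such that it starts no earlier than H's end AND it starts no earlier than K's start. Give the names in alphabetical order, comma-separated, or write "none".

W

Conditions: its start is no earlier than H's end (X.start >= t=262) AND its start is no earlier than K's start (X.start >= t=32).
E: start t=21 >= t=262? ✗; start t=21 >= t=32? ✗ → no.
J: start t=21 >= t=262? ✗; start t=21 >= t=32? ✗ → no.
N: start t=34 >= t=262? ✗; start t=34 >= t=32? ✓ → no.
W: start t=263 >= t=262? ✓; start t=263 >= t=32? ✓ → yes.
Result: W.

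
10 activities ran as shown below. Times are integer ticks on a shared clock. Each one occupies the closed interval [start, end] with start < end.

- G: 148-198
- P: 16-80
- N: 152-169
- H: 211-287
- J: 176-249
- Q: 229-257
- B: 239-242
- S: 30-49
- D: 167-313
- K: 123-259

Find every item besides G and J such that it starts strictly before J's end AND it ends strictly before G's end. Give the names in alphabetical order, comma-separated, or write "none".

N, P, S

Conditions: its start is strictly before J's end (X.start < 249) AND its end is strictly before G's end (X.end < 198).
B: start 239 < 249? ✓; end 242 < 198? ✗ → no.
D: start 167 < 249? ✓; end 313 < 198? ✗ → no.
H: start 211 < 249? ✓; end 287 < 198? ✗ → no.
K: start 123 < 249? ✓; end 259 < 198? ✗ → no.
N: start 152 < 249? ✓; end 169 < 198? ✓ → yes.
P: start 16 < 249? ✓; end 80 < 198? ✓ → yes.
Q: start 229 < 249? ✓; end 257 < 198? ✗ → no.
S: start 30 < 249? ✓; end 49 < 198? ✓ → yes.
Result: N, P, S.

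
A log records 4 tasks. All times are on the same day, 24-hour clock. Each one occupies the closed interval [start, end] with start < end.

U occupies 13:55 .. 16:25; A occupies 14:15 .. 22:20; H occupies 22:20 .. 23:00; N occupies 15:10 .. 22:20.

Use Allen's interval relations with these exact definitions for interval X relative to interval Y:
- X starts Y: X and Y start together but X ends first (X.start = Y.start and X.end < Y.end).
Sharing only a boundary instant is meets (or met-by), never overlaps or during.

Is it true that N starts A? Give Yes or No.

No

N = [15:10, 22:20], A = [14:15, 22:20].
Actual relation of N to A: finishes.
Asked whether 'starts' holds → No.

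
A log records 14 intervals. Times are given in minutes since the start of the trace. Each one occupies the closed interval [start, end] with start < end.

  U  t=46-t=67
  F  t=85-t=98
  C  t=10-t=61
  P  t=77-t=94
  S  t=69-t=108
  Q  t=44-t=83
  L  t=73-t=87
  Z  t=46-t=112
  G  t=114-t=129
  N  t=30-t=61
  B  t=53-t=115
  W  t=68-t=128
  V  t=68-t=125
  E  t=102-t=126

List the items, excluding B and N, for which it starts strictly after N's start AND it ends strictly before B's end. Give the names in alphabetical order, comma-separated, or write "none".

Conditions: its start is strictly after N's start (X.start > t=30) AND its end is strictly before B's end (X.end < t=115).
C: start t=10 > t=30? ✗; end t=61 < t=115? ✓ → no.
E: start t=102 > t=30? ✓; end t=126 < t=115? ✗ → no.
F: start t=85 > t=30? ✓; end t=98 < t=115? ✓ → yes.
G: start t=114 > t=30? ✓; end t=129 < t=115? ✗ → no.
L: start t=73 > t=30? ✓; end t=87 < t=115? ✓ → yes.
P: start t=77 > t=30? ✓; end t=94 < t=115? ✓ → yes.
Q: start t=44 > t=30? ✓; end t=83 < t=115? ✓ → yes.
S: start t=69 > t=30? ✓; end t=108 < t=115? ✓ → yes.
U: start t=46 > t=30? ✓; end t=67 < t=115? ✓ → yes.
V: start t=68 > t=30? ✓; end t=125 < t=115? ✗ → no.
W: start t=68 > t=30? ✓; end t=128 < t=115? ✗ → no.
Z: start t=46 > t=30? ✓; end t=112 < t=115? ✓ → yes.
Result: F, L, P, Q, S, U, Z.

F, L, P, Q, S, U, Z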